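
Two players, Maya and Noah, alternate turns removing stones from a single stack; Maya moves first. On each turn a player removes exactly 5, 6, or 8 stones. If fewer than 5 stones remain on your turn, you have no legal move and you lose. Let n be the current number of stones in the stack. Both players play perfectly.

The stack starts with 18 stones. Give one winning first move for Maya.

Remove 5, leaving 13.

Classify positions by backward induction: terminal positions (no move available) are L. From any other position, the mover wins iff some move reaches an L.
n=0: no move → L
n=1: no move → L
n=2: no move → L
n=3: no move → L
n=4: no move → L
n=5: W (go to 0, an L position)
n=6: W (go to 1, an L position)
n=7: W (go to 2, an L position)
n=8: W (go to 3, an L position)
n=9: W (go to 4, an L position)
n=10: W (go to 4, an L position)
n=11: W (go to 3, an L position)
n=12: W (go to 4, an L position)
n=13: L (options 8(W), 7(W), 5(W) are all W)
n=14: L (options 9(W), 8(W), 6(W) are all W)
n=15: L (options 10(W), 9(W), 7(W) are all W)
n=16: L (options 11(W), 10(W), 8(W) are all W)
n=17: L (options 12(W), 11(W), 9(W) are all W)
n=18: W (go to 13, an L position)
From 18, the L positions reachable in one move are: 13.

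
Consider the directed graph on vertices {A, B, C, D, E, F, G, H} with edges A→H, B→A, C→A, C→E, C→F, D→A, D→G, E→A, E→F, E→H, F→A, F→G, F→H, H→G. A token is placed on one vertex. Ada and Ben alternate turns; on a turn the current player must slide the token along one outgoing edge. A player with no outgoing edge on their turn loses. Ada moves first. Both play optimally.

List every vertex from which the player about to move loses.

A, G

Compute win/loss labels from the base case upward. A position with no move is L. Any other position is W if it can reach an L in one move, else L.
Every edge goes from a vertex to one that appears earlier in the order G, H, A, F, E, C, D, B, so processing vertices in that order labels each vertex after all of its successors.
G: no outgoing edge → L
H: W (go to G, an L position)
A: L (sole option H(W) is W)
F: W (go to A, an L position)
E: W (go to A, an L position)
C: W (go to A, an L position)
D: W (go to A, an L position)
B: W (go to A, an L position)
Reading off the rows marked L gives the requested list; there are 2 such vertices.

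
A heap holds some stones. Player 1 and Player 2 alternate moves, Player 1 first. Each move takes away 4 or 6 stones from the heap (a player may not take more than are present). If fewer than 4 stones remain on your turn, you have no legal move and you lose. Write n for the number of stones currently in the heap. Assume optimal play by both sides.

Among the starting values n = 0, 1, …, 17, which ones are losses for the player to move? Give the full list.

0, 1, 2, 3, 10, 11, 12, 13

Label each position W (a win for the player to move) or L (a loss). A position with no legal move is L; any other position is W exactly when some move reaches an L, and L when every move reaches a W.
n=0: no move → L
n=1: no move → L
n=2: no move → L
n=3: no move → L
n=4: can move to 0, which is L ⇒ W
n=5: can move to 1, which is L ⇒ W
n=6: can move to 2, which is L ⇒ W
n=7: can move to 3, which is L ⇒ W
n=8: can move to 2, which is L ⇒ W
n=9: can move to 3, which is L ⇒ W
n=10: moves to 6(W), 4(W); every one is W ⇒ L
n=11: moves to 7(W), 5(W); every one is W ⇒ L
n=12: moves to 8(W), 6(W); every one is W ⇒ L
n=13: moves to 9(W), 7(W); every one is W ⇒ L
n=14: can move to 10, which is L ⇒ W
n=15: can move to 11, which is L ⇒ W
n=16: can move to 12, which is L ⇒ W
n=17: can move to 13, which is L ⇒ W
The losing starting values of n are exactly the entries labelled L in this table (8 of them).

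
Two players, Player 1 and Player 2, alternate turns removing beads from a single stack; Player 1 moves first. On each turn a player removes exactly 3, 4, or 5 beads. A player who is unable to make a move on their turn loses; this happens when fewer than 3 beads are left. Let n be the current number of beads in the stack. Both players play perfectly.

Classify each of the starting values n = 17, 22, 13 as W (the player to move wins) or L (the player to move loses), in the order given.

Positions with no move are L. A position that does have a move is losing for the player to move precisely when every available move leads to a winning position for the opponent. Fill in the labels:
n=0: no move → L
n=1: no move → L
n=2: no move → L
n=3: can move to 0, which is L ⇒ W
n=4: can move to 1, which is L ⇒ W
n=5: can move to 2, which is L ⇒ W
n=6: can move to 2, which is L ⇒ W
n=7: can move to 2, which is L ⇒ W
n=8: moves to 5(W), 4(W), 3(W); every one is W ⇒ L
n=9: moves to 6(W), 5(W), 4(W); every one is W ⇒ L
n=10: moves to 7(W), 6(W), 5(W); every one is W ⇒ L
n=11: can move to 8, which is L ⇒ W
n=12: can move to 9, which is L ⇒ W
n=13: can move to 10, which is L ⇒ W
n=14: can move to 10, which is L ⇒ W
n=15: can move to 10, which is L ⇒ W
n=16: moves to 13(W), 12(W), 11(W); every one is W ⇒ L
n=17: moves to 14(W), 13(W), 12(W); every one is W ⇒ L
n=18: moves to 15(W), 14(W), 13(W); every one is W ⇒ L
n=19: can move to 16, which is L ⇒ W
n=20: can move to 17, which is L ⇒ W
n=21: can move to 18, which is L ⇒ W
n=22: can move to 18, which is L ⇒ W

17: L, 22: W, 13: W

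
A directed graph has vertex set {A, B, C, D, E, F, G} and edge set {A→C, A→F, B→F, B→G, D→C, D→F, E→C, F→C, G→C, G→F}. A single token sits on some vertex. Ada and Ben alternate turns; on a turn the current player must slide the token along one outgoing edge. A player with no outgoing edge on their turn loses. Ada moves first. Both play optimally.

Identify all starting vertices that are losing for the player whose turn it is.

Work bottom-up. With no move the player to move loses. Otherwise the position is W if at least one move leads to an L position for the opponent, and L if every move leads to a W.
Every edge goes from a vertex to one that appears earlier in the order C, F, D, E, A, G, B, so processing vertices in that order labels each vertex after all of its successors.
C: no outgoing edge → L
F: reaches L-position C → W
D: reaches L-position C → W
E: reaches L-position C → W
A: reaches L-position C → W
G: reaches L-position C → W
B: only reaches G(W), F(W), all W → L
Reading off the rows marked L gives the requested list; there are 2 such vertices.

B, C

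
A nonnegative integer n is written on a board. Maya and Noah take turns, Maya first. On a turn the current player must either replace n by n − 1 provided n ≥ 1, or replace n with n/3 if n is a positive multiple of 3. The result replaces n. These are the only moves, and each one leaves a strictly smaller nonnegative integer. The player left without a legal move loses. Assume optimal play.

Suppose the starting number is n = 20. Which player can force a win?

Positions with no move are L. A position that does have a move is losing for the player to move precisely when every available move leads to a winning position for the opponent. Fill in the labels:
n=0: no move → L
n=1: →0(L), so W
n=2: →1(W) only, which is W, so L
n=3: →2(L), so W
n=4: →3(W) only, which is W, so L
n=5: →4(L), so W
n=6: →2(L), so W
n=7: →6(W) only, which is W, so L
n=8: →7(L), so W
n=9: →3(W), 8(W) — all W, so L
n=10: →9(L), so W
n=11: →10(W) only, which is W, so L
n=12: →4(L), so W
n=13: →12(W) only, which is W, so L
n=14: →13(L), so W
n=15: →5(W), 14(W) — all W, so L
n=16: →15(L), so W
n=17: →16(W) only, which is W, so L
n=18: →17(L), so W
n=19: →18(W) only, which is W, so L
n=20: →19(L), so W
The starting position 20 is W: Maya should move to 19, handing over an L position.

Maya wins.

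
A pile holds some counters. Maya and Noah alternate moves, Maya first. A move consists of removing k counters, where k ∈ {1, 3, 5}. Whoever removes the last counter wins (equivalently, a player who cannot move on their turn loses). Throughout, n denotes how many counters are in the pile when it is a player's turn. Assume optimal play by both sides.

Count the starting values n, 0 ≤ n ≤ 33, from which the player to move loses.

17

Positions with no move are L. A position that does have a move is losing for the player to move precisely when every available move leads to a winning position for the opponent. Fill in the labels:
n=0: no move → L
n=1: →0(L), so W
n=2: →1(W) only, which is W, so L
n=3: →2(L), so W
n=4: →3(W), 1(W) — all W, so L
n=5: →4(L), so W
n=6: →5(W), 3(W), 1(W) — all W, so L
n=7: →6(L), so W
n=8: →7(W), 5(W), 3(W) — all W, so L
n=9: →8(L), so W
n=10: →9(W), 7(W), 5(W) — all W, so L
n=11: →10(L), so W
n=12: →11(W), 9(W), 7(W) — all W, so L
n=13: →12(L), so W
n=14: →13(W), 11(W), 9(W) — all W, so L
n=15: →14(L), so W
n=16: →15(W), 13(W), 11(W) — all W, so L
n=17: →16(L), so W
n=18: →17(W), 15(W), 13(W) — all W, so L
n=19: →18(L), so W
n=20: →19(W), 17(W), 15(W) — all W, so L
n=21: →20(L), so W
n=22: →21(W), 19(W), 17(W) — all W, so L
n=23: →22(L), so W
n=24: →23(W), 21(W), 19(W) — all W, so L
n=25: →24(L), so W
n=26: →25(W), 23(W), 21(W) — all W, so L
n=27: →26(L), so W
n=28: →27(W), 25(W), 23(W) — all W, so L
n=29: →28(L), so W
n=30: →29(W), 27(W), 25(W) — all W, so L
n=31: →30(L), so W
n=32: →31(W), 29(W), 27(W) — all W, so L
n=33: →32(L), so W
L entries with 0 ≤ n ≤ 33: n = 0, 2, 4, 6, 8, 10, 12, 14, 16, 18, 20, 22, 24, 26, 28, 30, 32; that makes 17.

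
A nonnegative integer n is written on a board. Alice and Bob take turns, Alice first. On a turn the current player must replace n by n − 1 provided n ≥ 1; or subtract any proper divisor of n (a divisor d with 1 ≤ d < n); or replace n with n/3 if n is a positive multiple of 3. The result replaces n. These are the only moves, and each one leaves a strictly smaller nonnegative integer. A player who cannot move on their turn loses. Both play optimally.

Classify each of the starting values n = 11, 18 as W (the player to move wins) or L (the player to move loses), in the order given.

Work bottom-up. With no move the player to move loses. Otherwise the position is W if at least one move leads to an L position for the opponent, and L if every move leads to a W.
n=0: no move → L
n=1: reaches L-position 0 → W
n=2: only reaches 1(W), which is W → L
n=3: reaches L-position 2 → W
n=4: reaches L-position 2 → W
n=5: only reaches 4(W), which is W → L
n=6: reaches L-position 2 → W
n=7: only reaches 6(W), which is W → L
n=8: reaches L-position 7 → W
n=9: only reaches 3(W), 6(W), 8(W), all W → L
n=10: reaches L-position 5 → W
n=11: only reaches 10(W), which is W → L
n=12: reaches L-position 9 → W
n=13: only reaches 12(W), which is W → L
n=14: reaches L-position 7 → W
n=15: reaches L-position 5 → W
n=16: only reaches 8(W), 12(W), 14(W), 15(W), all W → L
n=17: reaches L-position 16 → W
n=18: reaches L-position 9 → W

11: L, 18: W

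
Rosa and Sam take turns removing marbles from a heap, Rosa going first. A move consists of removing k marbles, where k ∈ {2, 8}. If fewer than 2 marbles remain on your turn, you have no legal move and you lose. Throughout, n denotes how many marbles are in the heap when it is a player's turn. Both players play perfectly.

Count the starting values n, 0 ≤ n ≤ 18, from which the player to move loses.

8

Use the standard recursion: the mover loses at a terminal position; elsewhere, the mover wins exactly when some move hands the opponent an L position.
n=0: no move → L
n=1: no move → L
n=2: can move to 0, which is L ⇒ W
n=3: can move to 1, which is L ⇒ W
n=4: the only move is to 2(W), a W ⇒ L
n=5: the only move is to 3(W), a W ⇒ L
n=6: can move to 4, which is L ⇒ W
n=7: can move to 5, which is L ⇒ W
n=8: can move to 0, which is L ⇒ W
n=9: can move to 1, which is L ⇒ W
n=10: moves to 8(W), 2(W); every one is W ⇒ L
n=11: moves to 9(W), 3(W); every one is W ⇒ L
n=12: can move to 10, which is L ⇒ W
n=13: can move to 11, which is L ⇒ W
n=14: moves to 12(W), 6(W); every one is W ⇒ L
n=15: moves to 13(W), 7(W); every one is W ⇒ L
n=16: can move to 14, which is L ⇒ W
n=17: can move to 15, which is L ⇒ W
n=18: can move to 10, which is L ⇒ W
L entries with 0 ≤ n ≤ 18: n = 0, 1, 4, 5, 10, 11, 14, 15; that makes 8.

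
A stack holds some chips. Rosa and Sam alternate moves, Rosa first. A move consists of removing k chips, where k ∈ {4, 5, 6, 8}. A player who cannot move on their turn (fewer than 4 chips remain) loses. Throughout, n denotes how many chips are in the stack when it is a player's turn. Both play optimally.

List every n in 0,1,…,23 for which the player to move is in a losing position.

Compute win/loss labels from the base case upward. A position with no move is L. Any other position is W if it can reach an L in one move, else L.
n=0: no move → L
n=1: no move → L
n=2: no move → L
n=3: no move → L
n=4: W (go to 0, an L position)
n=5: W (go to 1, an L position)
n=6: W (go to 2, an L position)
n=7: W (go to 3, an L position)
n=8: W (go to 3, an L position)
n=9: W (go to 3, an L position)
n=10: W (go to 2, an L position)
n=11: W (go to 3, an L position)
n=12: L (options 8(W), 7(W), 6(W), 4(W) are all W)
n=13: L (options 9(W), 8(W), 7(W), 5(W) are all W)
n=14: L (options 10(W), 9(W), 8(W), 6(W) are all W)
n=15: L (options 11(W), 10(W), 9(W), 7(W) are all W)
n=16: W (go to 12, an L position)
n=17: W (go to 13, an L position)
n=18: W (go to 14, an L position)
n=19: W (go to 15, an L position)
n=20: W (go to 15, an L position)
n=21: W (go to 15, an L position)
n=22: W (go to 14, an L position)
n=23: W (go to 15, an L position)
Reading off the rows marked L gives the requested list; there are 8 such values of n.

0, 1, 2, 3, 12, 13, 14, 15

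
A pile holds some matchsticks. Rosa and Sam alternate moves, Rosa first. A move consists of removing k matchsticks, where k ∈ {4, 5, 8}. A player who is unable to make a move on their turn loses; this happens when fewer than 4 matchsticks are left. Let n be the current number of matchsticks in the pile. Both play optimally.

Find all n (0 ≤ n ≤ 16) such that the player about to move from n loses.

Label each position W (a win for the player to move) or L (a loss). A position with no legal move is L; any other position is W exactly when some move reaches an L, and L when every move reaches a W.
n=0: no move → L
n=1: no move → L
n=2: no move → L
n=3: no move → L
n=4: can move to 0, which is L ⇒ W
n=5: can move to 1, which is L ⇒ W
n=6: can move to 2, which is L ⇒ W
n=7: can move to 3, which is L ⇒ W
n=8: can move to 3, which is L ⇒ W
n=9: can move to 1, which is L ⇒ W
n=10: can move to 2, which is L ⇒ W
n=11: can move to 3, which is L ⇒ W
n=12: moves to 8(W), 7(W), 4(W); every one is W ⇒ L
n=13: moves to 9(W), 8(W), 5(W); every one is W ⇒ L
n=14: moves to 10(W), 9(W), 6(W); every one is W ⇒ L
n=15: moves to 11(W), 10(W), 7(W); every one is W ⇒ L
n=16: can move to 12, which is L ⇒ W
The losing starting values of n are exactly the entries labelled L in this table (8 of them).

0, 1, 2, 3, 12, 13, 14, 15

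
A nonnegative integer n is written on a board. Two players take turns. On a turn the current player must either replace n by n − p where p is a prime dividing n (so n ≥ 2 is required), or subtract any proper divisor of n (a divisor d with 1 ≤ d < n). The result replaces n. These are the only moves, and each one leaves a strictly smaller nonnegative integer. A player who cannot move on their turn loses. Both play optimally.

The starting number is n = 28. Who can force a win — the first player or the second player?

Build the W/L table. Terminal = L. A non-terminal position is W if it has a move to some L; otherwise it is L.
n=0: no move → L
n=1: no move → L
n=2: reaches L-position 0 → W
n=3: reaches L-position 0 → W
n=4: only reaches 2(W), 3(W), all W → L
n=5: reaches L-position 0 → W
n=6: reaches L-position 4 → W
n=7: reaches L-position 0 → W
n=8: reaches L-position 4 → W
n=9: only reaches 6(W), 8(W), all W → L
n=10: reaches L-position 9 → W
n=11: reaches L-position 0 → W
n=12: reaches L-position 9 → W
n=13: reaches L-position 0 → W
n=14: only reaches 7(W), 12(W), 13(W), all W → L
n=15: reaches L-position 14 → W
n=16: reaches L-position 14 → W
n=17: reaches L-position 0 → W
n=18: reaches L-position 9 → W
n=19: reaches L-position 0 → W
n=20: only reaches 10(W), 15(W), 16(W), 18(W), 19(W), all W → L
n=21: reaches L-position 14 → W
n=22: reaches L-position 20 → W
n=23: reaches L-position 0 → W
n=24: reaches L-position 20 → W
n=25: reaches L-position 20 → W
n=26: only reaches 13(W), 24(W), 25(W), all W → L
n=27: reaches L-position 26 → W
n=28: reaches L-position 14 → W
From 28 the player to move can move to 14, reaching an L position.

The first player wins.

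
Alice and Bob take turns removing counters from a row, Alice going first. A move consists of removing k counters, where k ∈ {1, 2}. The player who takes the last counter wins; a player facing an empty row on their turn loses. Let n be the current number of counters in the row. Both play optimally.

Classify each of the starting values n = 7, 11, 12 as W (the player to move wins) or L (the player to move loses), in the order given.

Classify positions by backward induction: terminal positions (no move available) are L. From any other position, the mover wins iff some move reaches an L.
n=0: no move → L
n=1: →0(L), so W
n=2: →0(L), so W
n=3: →2(W), 1(W) — all W, so L
n=4: →3(L), so W
n=5: →3(L), so W
n=6: →5(W), 4(W) — all W, so L
n=7: →6(L), so W
n=8: →6(L), so W
n=9: →8(W), 7(W) — all W, so L
n=10: →9(L), so W
n=11: →9(L), so W
n=12: →11(W), 10(W) — all W, so L

7: W, 11: W, 12: L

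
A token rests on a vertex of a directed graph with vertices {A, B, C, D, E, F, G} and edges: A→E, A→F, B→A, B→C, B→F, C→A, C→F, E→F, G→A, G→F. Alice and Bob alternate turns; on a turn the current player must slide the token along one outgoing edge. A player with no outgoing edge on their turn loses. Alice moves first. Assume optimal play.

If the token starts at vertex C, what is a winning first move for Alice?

Compute win/loss labels from the base case upward. A position with no move is L. Any other position is W if it can reach an L in one move, else L.
Every edge goes from a vertex to one that appears earlier in the order F, D, E, A, C, B, G, so processing vertices in that order labels each vertex after all of its successors.
F: no outgoing edge → L
D: no outgoing edge → L
E: →F(L), so W
A: →F(L), so W
C: →F(L), so W
B: →F(L), so W
G: →F(L), so W
From C, the L positions reachable in one move are: F.

Move to F.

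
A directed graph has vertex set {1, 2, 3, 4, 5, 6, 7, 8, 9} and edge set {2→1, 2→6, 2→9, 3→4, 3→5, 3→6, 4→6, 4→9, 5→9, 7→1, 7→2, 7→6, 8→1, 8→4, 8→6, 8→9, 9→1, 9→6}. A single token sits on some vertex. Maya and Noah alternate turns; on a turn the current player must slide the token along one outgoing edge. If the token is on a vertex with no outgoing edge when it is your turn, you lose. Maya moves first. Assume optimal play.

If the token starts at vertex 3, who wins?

Label each position W (a win for the player to move) or L (a loss). A position with no legal move is L; any other position is W exactly when some move reaches an L, and L when every move reaches a W.
Every edge goes from a vertex to one that appears earlier in the order 1, 6, 9, 4, 8, 2, 5, 3, 7, so processing vertices in that order labels each vertex after all of its successors.
1: no outgoing edge → L
6: no outgoing edge → L
9: can move to 6, which is L ⇒ W
4: can move to 6, which is L ⇒ W
8: can move to 6, which is L ⇒ W
2: can move to 6, which is L ⇒ W
5: the only move is to 9(W), a W ⇒ L
3: can move to 5, which is L ⇒ W
7: can move to 6, which is L ⇒ W
From 3 Maya can move to 5, reaching an L position.

Maya wins.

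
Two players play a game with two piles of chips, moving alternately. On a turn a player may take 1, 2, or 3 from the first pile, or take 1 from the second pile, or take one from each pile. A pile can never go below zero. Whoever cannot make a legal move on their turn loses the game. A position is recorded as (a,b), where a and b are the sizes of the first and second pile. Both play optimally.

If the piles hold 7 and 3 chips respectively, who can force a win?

Label each position W (a win for the player to move) or L (a loss). A position with no legal move is L; any other position is W exactly when some move reaches an L, and L when every move reaches a W.
No move ever increases a pile, so every position that can arise here has a ≤ 7 and b ≤ 3; it is enough to label the cells with 0 ≤ a ≤ 7 and 0 ≤ b ≤ 3.
Every move lowers a or b (never raises either), so fill the grid row by row in increasing a, and left to right within a row: each cell's successors are then already labelled.
      b=0  b=1  b=2  b=3
a=0:    L    W    L    W
a=1:    W    W    W    W
a=2:    W    L    W    L
a=3:    W    W    W    W
a=4:    L    W    L    W
a=5:    W    W    W    W
a=6:    W    L    W    L
a=7:    W    W    W    W
Cells with no legal move (terminal, hence L): (0,0).
The remaining L cells, each justified by listing all of its moves:
(0,2): the only move is to (0,1)(W), a W ⇒ L
(2,1): moves to (1,1)(W), (0,1)(W), (2,0)(W), (1,0)(W); every one is W ⇒ L
(2,3): moves to (1,3)(W), (0,3)(W), (2,2)(W), (1,2)(W); every one is W ⇒ L
(4,0): moves to (3,0)(W), (2,0)(W), (1,0)(W); every one is W ⇒ L
(4,2): moves to (3,2)(W), (2,2)(W), (1,2)(W), (4,1)(W), (3,1)(W); every one is W ⇒ L
(6,1): moves to (5,1)(W), (4,1)(W), (3,1)(W), (6,0)(W), (5,0)(W); every one is W ⇒ L
(6,3): moves to (5,3)(W), (4,3)(W), (3,3)(W), (6,2)(W), (5,2)(W); every one is W ⇒ L
Every other cell has at least one move into one of the L cells above, so it is W.
From (7,3) the player to move can move to (6,3), reaching an L position.

The first player wins.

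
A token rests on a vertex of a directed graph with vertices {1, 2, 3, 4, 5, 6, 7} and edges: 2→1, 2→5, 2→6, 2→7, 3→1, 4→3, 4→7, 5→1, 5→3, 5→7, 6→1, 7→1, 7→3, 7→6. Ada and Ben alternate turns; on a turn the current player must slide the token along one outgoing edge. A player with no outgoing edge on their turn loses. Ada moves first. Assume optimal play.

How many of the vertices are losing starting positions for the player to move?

2

Compute win/loss labels from the base case upward. A position with no move is L. Any other position is W if it can reach an L in one move, else L.
Every edge goes from a vertex to one that appears earlier in the order 1, 6, 3, 7, 4, 5, 2, so processing vertices in that order labels each vertex after all of its successors.
1: no outgoing edge → L
6: reaches L-position 1 → W
3: reaches L-position 1 → W
7: reaches L-position 1 → W
4: only reaches 7(W), 3(W), all W → L
5: reaches L-position 1 → W
2: reaches L-position 1 → W
The L vertices are 1, 4; that is 2 in all.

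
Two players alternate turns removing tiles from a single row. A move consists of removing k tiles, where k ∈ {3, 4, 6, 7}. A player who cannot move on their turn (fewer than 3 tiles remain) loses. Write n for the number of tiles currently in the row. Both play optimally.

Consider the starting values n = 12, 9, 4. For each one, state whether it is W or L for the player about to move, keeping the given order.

Work bottom-up. With no move the player to move loses. Otherwise the position is W if at least one move leads to an L position for the opponent, and L if every move leads to a W.
n=0: no move → L
n=1: no move → L
n=2: no move → L
n=3: can move to 0, which is L ⇒ W
n=4: can move to 1, which is L ⇒ W
n=5: can move to 2, which is L ⇒ W
n=6: can move to 2, which is L ⇒ W
n=7: can move to 1, which is L ⇒ W
n=8: can move to 2, which is L ⇒ W
n=9: can move to 2, which is L ⇒ W
n=10: moves to 7(W), 6(W), 4(W), 3(W); every one is W ⇒ L
n=11: moves to 8(W), 7(W), 5(W), 4(W); every one is W ⇒ L
n=12: moves to 9(W), 8(W), 6(W), 5(W); every one is W ⇒ L

12: L, 9: W, 4: W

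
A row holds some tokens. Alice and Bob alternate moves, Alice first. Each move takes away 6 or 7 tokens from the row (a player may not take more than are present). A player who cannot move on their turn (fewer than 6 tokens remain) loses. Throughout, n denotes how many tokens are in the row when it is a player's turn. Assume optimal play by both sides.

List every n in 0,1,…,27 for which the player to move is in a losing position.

Positions with no move are L. A position that does have a move is losing for the player to move precisely when every available move leads to a winning position for the opponent. Fill in the labels:
n=0: no move → L
n=1: no move → L
n=2: no move → L
n=3: no move → L
n=4: no move → L
n=5: no move → L
n=6: W (go to 0, an L position)
n=7: W (go to 1, an L position)
n=8: W (go to 2, an L position)
n=9: W (go to 3, an L position)
n=10: W (go to 4, an L position)
n=11: W (go to 5, an L position)
n=12: W (go to 5, an L position)
n=13: L (options 7(W), 6(W) are all W)
n=14: L (options 8(W), 7(W) are all W)
n=15: L (options 9(W), 8(W) are all W)
n=16: L (options 10(W), 9(W) are all W)
n=17: L (options 11(W), 10(W) are all W)
n=18: L (options 12(W), 11(W) are all W)
n=19: W (go to 13, an L position)
n=20: W (go to 14, an L position)
n=21: W (go to 15, an L position)
n=22: W (go to 16, an L position)
n=23: W (go to 17, an L position)
n=24: W (go to 18, an L position)
n=25: W (go to 18, an L position)
n=26: L (options 20(W), 19(W) are all W)
n=27: L (options 21(W), 20(W) are all W)
Reading off the rows marked L gives the requested list; there are 14 such values of n.

0, 1, 2, 3, 4, 5, 13, 14, 15, 16, 17, 18, 26, 27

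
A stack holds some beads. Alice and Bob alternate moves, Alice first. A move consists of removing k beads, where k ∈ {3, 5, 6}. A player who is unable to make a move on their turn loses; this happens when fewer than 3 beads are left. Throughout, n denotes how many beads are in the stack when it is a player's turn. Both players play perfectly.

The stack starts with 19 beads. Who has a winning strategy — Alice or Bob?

Bob wins.

Compute win/loss labels from the base case upward. A position with no move is L. Any other position is W if it can reach an L in one move, else L.
n=0: no move → L
n=1: no move → L
n=2: no move → L
n=3: →0(L), so W
n=4: →1(L), so W
n=5: →2(L), so W
n=6: →1(L), so W
n=7: →2(L), so W
n=8: →2(L), so W
n=9: →6(W), 4(W), 3(W) — all W, so L
n=10: →7(W), 5(W), 4(W) — all W, so L
n=11: →8(W), 6(W), 5(W) — all W, so L
n=12: →9(L), so W
n=13: →10(L), so W
n=14: →11(L), so W
n=15: →10(L), so W
n=16: →11(L), so W
n=17: →11(L), so W
n=18: →15(W), 13(W), 12(W) — all W, so L
n=19: →16(W), 14(W), 13(W) — all W, so L
The starting position 19 is L: whatever Alice does, the opponent receives a W position.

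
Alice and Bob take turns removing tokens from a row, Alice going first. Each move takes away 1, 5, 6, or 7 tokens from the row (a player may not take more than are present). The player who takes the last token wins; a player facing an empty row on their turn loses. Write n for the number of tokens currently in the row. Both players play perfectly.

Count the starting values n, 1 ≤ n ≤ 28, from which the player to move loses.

8

Work bottom-up. With no move the player to move loses. Otherwise the position is W if at least one move leads to an L position for the opponent, and L if every move leads to a W.
n=0: no move → L
n=1: W (go to 0, an L position)
n=2: L (sole option 1(W) is W)
n=3: W (go to 2, an L position)
n=4: L (sole option 3(W) is W)
n=5: W (go to 4, an L position)
n=6: W (go to 0, an L position)
n=7: W (go to 2, an L position)
n=8: W (go to 2, an L position)
n=9: W (go to 4, an L position)
n=10: W (go to 4, an L position)
n=11: W (go to 4, an L position)
n=12: L (options 11(W), 7(W), 6(W), 5(W) are all W)
n=13: W (go to 12, an L position)
n=14: L (options 13(W), 9(W), 8(W), 7(W) are all W)
n=15: W (go to 14, an L position)
n=16: L (options 15(W), 11(W), 10(W), 9(W) are all W)
n=17: W (go to 16, an L position)
n=18: W (go to 12, an L position)
n=19: W (go to 14, an L position)
n=20: W (go to 14, an L position)
n=21: W (go to 16, an L position)
n=22: W (go to 16, an L position)
n=23: W (go to 16, an L position)
n=24: L (options 23(W), 19(W), 18(W), 17(W) are all W)
n=25: W (go to 24, an L position)
n=26: L (options 25(W), 21(W), 20(W), 19(W) are all W)
n=27: W (go to 26, an L position)
n=28: L (options 27(W), 23(W), 22(W), 21(W) are all W)
L entries with 1 ≤ n ≤ 28 (n=0 is outside the asked range and is not counted): n = 2, 4, 12, 14, 16, 24, 26, 28; that makes 8.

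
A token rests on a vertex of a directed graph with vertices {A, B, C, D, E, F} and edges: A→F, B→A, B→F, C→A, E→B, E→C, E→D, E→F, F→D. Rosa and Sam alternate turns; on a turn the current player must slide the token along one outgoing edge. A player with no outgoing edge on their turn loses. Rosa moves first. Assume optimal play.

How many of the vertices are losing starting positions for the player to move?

Work bottom-up. With no move the player to move loses. Otherwise the position is W if at least one move leads to an L position for the opponent, and L if every move leads to a W.
Every edge goes from a vertex to one that appears earlier in the order D, F, A, B, C, E, so processing vertices in that order labels each vertex after all of its successors.
D: no outgoing edge → L
F: →D(L), so W
A: →F(W) only, which is W, so L
B: →A(L), so W
C: →A(L), so W
E: →D(L), so W
The L vertices are A, D; that is 2 in all.

2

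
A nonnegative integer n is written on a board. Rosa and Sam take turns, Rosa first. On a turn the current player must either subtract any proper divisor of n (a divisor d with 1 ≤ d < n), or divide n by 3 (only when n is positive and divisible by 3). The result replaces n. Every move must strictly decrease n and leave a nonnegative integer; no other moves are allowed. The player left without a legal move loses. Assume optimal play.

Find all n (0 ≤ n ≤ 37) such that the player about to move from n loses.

0, 1, 4, 7, 9, 11, 13, 15, 17, 19, 23, 25, 28, 31, 36

Work bottom-up. With no move the player to move loses. Otherwise the position is W if at least one move leads to an L position for the opponent, and L if every move leads to a W.
n=0: no move → L
n=1: no move → L
n=2: →1(L), so W
n=3: →1(L), so W
n=4: →2(W), 3(W) — all W, so L
n=5: →4(L), so W
n=6: →4(L), so W
n=7: →6(W) only, which is W, so L
n=8: →4(L), so W
n=9: →3(W), 6(W), 8(W) — all W, so L
n=10: →9(L), so W
n=11: →10(W) only, which is W, so L
n=12: →4(L), so W
n=13: →12(W) only, which is W, so L
n=14: →7(L), so W
n=15: →5(W), 10(W), 12(W), 14(W) — all W, so L
n=16: →15(L), so W
n=17: →16(W) only, which is W, so L
n=18: →9(L), so W
n=19: →18(W) only, which is W, so L
n=20: →15(L), so W
n=21: →7(L), so W
n=22: →11(L), so W
n=23: →22(W) only, which is W, so L
n=24: →23(L), so W
n=25: →20(W), 24(W) — all W, so L
n=26: →13(L), so W
n=27: →9(L), so W
n=28: →14(W), 21(W), 24(W), 26(W), 27(W) — all W, so L
n=29: →28(L), so W
n=30: →15(L), so W
n=31: →30(W) only, which is W, so L
n=32: →28(L), so W
n=33: →11(L), so W
n=34: →17(L), so W
n=35: →28(L), so W
n=36: →12(W), 18(W), 24(W), 27(W), 30(W), 32(W), 33(W), 34(W), 35(W) — all W, so L
n=37: →36(L), so W
Reading off the rows marked L gives the requested list; there are 15 such values of n.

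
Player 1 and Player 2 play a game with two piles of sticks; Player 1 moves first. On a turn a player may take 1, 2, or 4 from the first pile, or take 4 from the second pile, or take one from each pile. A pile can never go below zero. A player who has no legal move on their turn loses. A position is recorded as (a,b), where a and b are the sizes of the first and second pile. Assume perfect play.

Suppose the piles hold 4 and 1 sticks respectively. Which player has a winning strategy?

Label each position W (a win for the player to move) or L (a loss). A position with no legal move is L; any other position is W exactly when some move reaches an L, and L when every move reaches a W.
No move ever increases a pile, so every position that can arise here has a ≤ 4 and b ≤ 1; it is enough to label the cells with 0 ≤ a ≤ 4 and 0 ≤ b ≤ 1.
Every move lowers a or b (never raises either), so fill the grid row by row in increasing a, and left to right within a row: each cell's successors are then already labelled.
      b=0  b=1
a=0:    L    L
a=1:    W    W
a=2:    W    W
a=3:    L    L
a=4:    W    W
Cells with no legal move (terminal, hence L): (0,0), (0,1).
The remaining L cells, each justified by listing all of its moves:
(3,0): only reaches (2,0)(W), (1,0)(W), all W → L
(3,1): only reaches (2,1)(W), (1,1)(W), (2,0)(W), all W → L
Every other cell has at least one move into one of the L cells above, so it is W.
From (4,1) Player 1 can move to (3,1), reaching an L position.

Player 1 wins.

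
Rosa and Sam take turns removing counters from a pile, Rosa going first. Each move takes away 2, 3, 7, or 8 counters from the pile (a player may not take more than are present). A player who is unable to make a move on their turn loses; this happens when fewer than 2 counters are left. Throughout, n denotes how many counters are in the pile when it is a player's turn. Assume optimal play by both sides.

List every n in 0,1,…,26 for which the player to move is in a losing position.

Classify positions by backward induction: terminal positions (no move available) are L. From any other position, the mover wins iff some move reaches an L.
n=0: no move → L
n=1: no move → L
n=2: reaches L-position 0 → W
n=3: reaches L-position 1 → W
n=4: reaches L-position 1 → W
n=5: only reaches 3(W), 2(W), all W → L
n=6: only reaches 4(W), 3(W), all W → L
n=7: reaches L-position 5 → W
n=8: reaches L-position 6 → W
n=9: reaches L-position 6 → W
n=10: only reaches 8(W), 7(W), 3(W), 2(W), all W → L
n=11: only reaches 9(W), 8(W), 4(W), 3(W), all W → L
n=12: reaches L-position 10 → W
n=13: reaches L-position 11 → W
n=14: reaches L-position 11 → W
n=15: only reaches 13(W), 12(W), 8(W), 7(W), all W → L
n=16: only reaches 14(W), 13(W), 9(W), 8(W), all W → L
n=17: reaches L-position 15 → W
n=18: reaches L-position 16 → W
n=19: reaches L-position 16 → W
n=20: only reaches 18(W), 17(W), 13(W), 12(W), all W → L
n=21: only reaches 19(W), 18(W), 14(W), 13(W), all W → L
n=22: reaches L-position 20 → W
n=23: reaches L-position 21 → W
n=24: reaches L-position 21 → W
n=25: only reaches 23(W), 22(W), 18(W), 17(W), all W → L
n=26: only reaches 24(W), 23(W), 19(W), 18(W), all W → L
The losing starting values of n are exactly the entries labelled L in this table (12 of them).

0, 1, 5, 6, 10, 11, 15, 16, 20, 21, 25, 26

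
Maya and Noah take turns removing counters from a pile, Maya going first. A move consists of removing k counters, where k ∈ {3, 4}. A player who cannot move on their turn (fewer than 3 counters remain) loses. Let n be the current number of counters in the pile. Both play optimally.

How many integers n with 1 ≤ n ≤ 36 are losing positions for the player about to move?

Positions with no move are L. A position that does have a move is losing for the player to move precisely when every available move leads to a winning position for the opponent. Fill in the labels:
n=0: no move → L
n=1: no move → L
n=2: no move → L
n=3: →0(L), so W
n=4: →1(L), so W
n=5: →2(L), so W
n=6: →2(L), so W
n=7: →4(W), 3(W) — all W, so L
n=8: →5(W), 4(W) — all W, so L
n=9: →6(W), 5(W) — all W, so L
n=10: →7(L), so W
n=11: →8(L), so W
n=12: →9(L), so W
n=13: →9(L), so W
n=14: →11(W), 10(W) — all W, so L
n=15: →12(W), 11(W) — all W, so L
n=16: →13(W), 12(W) — all W, so L
n=17: →14(L), so W
n=18: →15(L), so W
n=19: →16(L), so W
n=20: →16(L), so W
n=21: →18(W), 17(W) — all W, so L
n=22: →19(W), 18(W) — all W, so L
n=23: →20(W), 19(W) — all W, so L
n=24: →21(L), so W
n=25: →22(L), so W
n=26: →23(L), so W
n=27: →23(L), so W
n=28: →25(W), 24(W) — all W, so L
n=29: →26(W), 25(W) — all W, so L
n=30: →27(W), 26(W) — all W, so L
n=31: →28(L), so W
n=32: →29(L), so W
n=33: →30(L), so W
n=34: →30(L), so W
n=35: →32(W), 31(W) — all W, so L
n=36: →33(W), 32(W) — all W, so L
L entries with 1 ≤ n ≤ 36 (n=0 is outside the asked range and is not counted): n = 1, 2, 7, 8, 9, 14, 15, 16, 21, 22, 23, 28, 29, 30, 35, 36; that makes 16.

16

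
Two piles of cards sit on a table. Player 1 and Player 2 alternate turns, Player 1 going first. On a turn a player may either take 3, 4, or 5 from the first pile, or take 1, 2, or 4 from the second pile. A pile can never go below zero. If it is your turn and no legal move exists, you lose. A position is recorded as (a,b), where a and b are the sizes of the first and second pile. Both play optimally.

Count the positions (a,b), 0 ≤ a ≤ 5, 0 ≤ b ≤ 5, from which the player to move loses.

Classify positions by backward induction: terminal positions (no move available) are L. From any other position, the mover wins iff some move reaches an L.
Every move lowers a or b (never raises either), so fill the grid row by row in increasing a, and left to right within a row: each cell's successors are then already labelled.
      b=0  b=1  b=2  b=3  b=4  b=5
a=0:    L    W    W    L    W    W
a=1:    L    W    W    L    W    W
a=2:    L    W    W    L    W    W
a=3:    W    L    W    W    L    W
a=4:    W    L    W    W    L    W
a=5:    W    L    W    W    L    W
Cells with no legal move (terminal, hence L): (0,0), (1,0), (2,0).
The remaining L cells, each justified by listing all of its moves:
(0,3): moves to (0,2)(W), (0,1)(W); every one is W ⇒ L
(1,3): moves to (1,2)(W), (1,1)(W); every one is W ⇒ L
(2,3): moves to (2,2)(W), (2,1)(W); every one is W ⇒ L
(3,1): moves to (0,1)(W), (3,0)(W); every one is W ⇒ L
(3,4): moves to (0,4)(W), (3,3)(W), (3,2)(W), (3,0)(W); every one is W ⇒ L
(4,1): moves to (1,1)(W), (0,1)(W), (4,0)(W); every one is W ⇒ L
(4,4): moves to (1,4)(W), (0,4)(W), (4,3)(W), (4,2)(W), (4,0)(W); every one is W ⇒ L
(5,1): moves to (2,1)(W), (1,1)(W), (0,1)(W), (5,0)(W); every one is W ⇒ L
(5,4): moves to (2,4)(W), (1,4)(W), (0,4)(W), (5,3)(W), (5,2)(W), (5,0)(W); every one is W ⇒ L
Every other cell has at least one move into one of the L cells above, so it is W.
L cells per row: a=0: 2, a=1: 2, a=2: 2, a=3: 2, a=4: 2, a=5: 2; total 12.

12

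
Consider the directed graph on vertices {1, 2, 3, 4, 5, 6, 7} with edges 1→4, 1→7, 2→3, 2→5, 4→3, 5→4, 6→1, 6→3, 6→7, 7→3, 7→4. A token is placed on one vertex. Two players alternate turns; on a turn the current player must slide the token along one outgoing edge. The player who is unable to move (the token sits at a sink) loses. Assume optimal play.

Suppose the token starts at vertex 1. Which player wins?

Use the standard recursion: the mover loses at a terminal position; elsewhere, the mover wins exactly when some move hands the opponent an L position.
Every edge goes from a vertex to one that appears earlier in the order 3, 4, 7, 1, 5, 6, 2, so processing vertices in that order labels each vertex after all of its successors.
3: no outgoing edge → L
4: can move to 3, which is L ⇒ W
7: can move to 3, which is L ⇒ W
1: moves to 7(W), 4(W); every one is W ⇒ L
5: the only move is to 4(W), a W ⇒ L
6: can move to 1, which is L ⇒ W
2: can move to 5, which is L ⇒ W
Every move from 1 reaches a W position, so the mover loses.

The second player wins.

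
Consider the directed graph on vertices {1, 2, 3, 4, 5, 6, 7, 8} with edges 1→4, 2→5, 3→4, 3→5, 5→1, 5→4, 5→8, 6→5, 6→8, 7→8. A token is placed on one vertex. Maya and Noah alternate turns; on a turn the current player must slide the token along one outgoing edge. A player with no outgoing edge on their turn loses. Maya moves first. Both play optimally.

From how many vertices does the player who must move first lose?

Use the standard recursion: the mover loses at a terminal position; elsewhere, the mover wins exactly when some move hands the opponent an L position.
Every edge goes from a vertex to one that appears earlier in the order 4, 8, 1, 5, 6, 2, 3, 7, so processing vertices in that order labels each vertex after all of its successors.
4: no outgoing edge → L
8: no outgoing edge → L
1: can move to 4, which is L ⇒ W
5: can move to 8, which is L ⇒ W
6: can move to 8, which is L ⇒ W
2: the only move is to 5(W), a W ⇒ L
3: can move to 4, which is L ⇒ W
7: can move to 8, which is L ⇒ W
The L vertices are 2, 4, 8; that is 3 in all.

3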